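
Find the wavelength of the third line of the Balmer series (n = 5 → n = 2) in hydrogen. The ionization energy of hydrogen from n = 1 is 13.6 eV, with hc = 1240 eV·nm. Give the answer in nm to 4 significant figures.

The Balmer series terminates on n_f = 2; the third line has n_i = 2+3 = 5.
ΔE = 13.60 × (1/2² − 1/5²) = 2.856 eV.
λ = 1240 / 2.856 = 434.2 nm.

434.2 nm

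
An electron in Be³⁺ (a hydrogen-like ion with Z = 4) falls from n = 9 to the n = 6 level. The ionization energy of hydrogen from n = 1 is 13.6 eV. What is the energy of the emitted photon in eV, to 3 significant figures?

3.36 eV

The Bohr energies scale as Z², so for Z = 4: E_n = −217.6/n² eV.
E_9 = −217.6/81 = −2.686 eV and E_6 = −217.6/36 = −6.044 eV.
The photon energy is |E_9 − E_6| = 3.36 eV.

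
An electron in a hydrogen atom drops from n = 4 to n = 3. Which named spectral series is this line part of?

Paschen

The series is set by the lower level: n_f = 3 is the Paschen series.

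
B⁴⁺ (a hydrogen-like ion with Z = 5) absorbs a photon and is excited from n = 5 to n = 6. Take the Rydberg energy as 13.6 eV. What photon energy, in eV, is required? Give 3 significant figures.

4.16 eV

The Bohr energies scale as Z², so for Z = 5: E_n = −340.0/n² eV.
E_6 = −340.0/36 = −9.444 eV and E_5 = −340.0/25 = −13.60 eV.
The photon energy is |E_6 − E_5| = 4.16 eV.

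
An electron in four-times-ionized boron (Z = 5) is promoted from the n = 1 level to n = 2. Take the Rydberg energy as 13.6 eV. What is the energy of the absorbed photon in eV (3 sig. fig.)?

The Bohr energies scale as Z², so for Z = 5: E_n = −340.0/n² eV.
E_2 = −340.0/4 = −85.00 eV and E_1 = −340.0/1 = −340.0 eV.
The photon energy is |E_2 − E_1| = 255 eV.

255 eV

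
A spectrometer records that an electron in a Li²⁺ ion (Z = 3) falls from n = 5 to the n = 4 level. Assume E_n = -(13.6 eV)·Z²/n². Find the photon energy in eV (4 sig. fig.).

2.754 eV

The Bohr energies scale as Z², so for Z = 3: E_n = −122.4/n² eV.
E_5 = −122.4/25 = −4.896 eV and E_4 = −122.4/16 = −7.650 eV.
The photon energy is |E_5 − E_4| = 2.754 eV.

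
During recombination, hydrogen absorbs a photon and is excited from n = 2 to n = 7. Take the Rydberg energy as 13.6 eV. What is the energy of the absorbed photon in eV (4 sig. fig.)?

E_7 = −13.60/49 = −0.2776 eV and E_2 = −13.60/4 = −3.400 eV.
The photon energy is |E_7 − E_2| = 3.122 eV.

3.122 eV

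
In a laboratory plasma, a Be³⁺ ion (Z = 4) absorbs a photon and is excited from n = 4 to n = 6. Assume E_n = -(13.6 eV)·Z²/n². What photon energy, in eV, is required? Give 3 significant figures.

The Bohr energies scale as Z², so for Z = 4: E_n = −217.6/n² eV.
E_6 = −217.6/36 = −6.044 eV and E_4 = −217.6/16 = −13.60 eV.
The photon energy is |E_6 − E_4| = 7.56 eV.

7.56 eV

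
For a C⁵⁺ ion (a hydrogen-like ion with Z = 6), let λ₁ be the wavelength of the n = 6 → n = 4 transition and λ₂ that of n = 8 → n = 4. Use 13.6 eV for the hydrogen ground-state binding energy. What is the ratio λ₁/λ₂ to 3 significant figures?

1.35

λ ∝ 1/ΔE ∝ 1/(1/n_f² − 1/n_i²), and the Z² and hc factors cancel in the ratio.
λ₁/λ₂ = (1/4² − 1/8²)/(1/4² − 1/6²) = 0.04688/0.03472 = 1.35.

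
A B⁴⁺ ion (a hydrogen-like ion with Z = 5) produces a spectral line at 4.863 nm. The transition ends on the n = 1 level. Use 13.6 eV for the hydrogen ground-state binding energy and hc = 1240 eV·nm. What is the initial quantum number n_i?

n_i = 2

The photon energy is ΔE = hc/λ = 1240 / 4.863 = 255.0 eV.
With Z = 5, ΔE = 340.0 × (1/n_f² − 1/n_i²), so 1/n_f² − 1/n_i² = 0.7500.
With n_f = 1: 1/n_i² = 1/1 − 0.7500 = 0.2500, so n_i ≈ 2.00.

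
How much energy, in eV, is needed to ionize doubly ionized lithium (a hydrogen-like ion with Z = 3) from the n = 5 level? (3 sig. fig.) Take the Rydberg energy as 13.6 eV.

E_n = −13.6 Z²/n² = −122.4/n² eV for Z = 3.
E_5 = −122.4/25 = −4.90 eV, so ionization (to E = 0) requires 4.90 eV.

4.90 eV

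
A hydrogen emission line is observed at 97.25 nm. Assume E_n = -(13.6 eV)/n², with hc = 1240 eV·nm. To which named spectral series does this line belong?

ΔE = 1240/97.25 = 12.75 eV.
This matches 13.6 × (1/1² − 1/4²), so n_f = 1: the Lyman series.

Lyman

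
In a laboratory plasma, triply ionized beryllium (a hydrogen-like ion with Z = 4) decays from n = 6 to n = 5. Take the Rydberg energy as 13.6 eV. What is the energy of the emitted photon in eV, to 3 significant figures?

2.66 eV

The Bohr energies scale as Z², so for Z = 4: E_n = −217.6/n² eV.
E_6 = −217.6/36 = −6.044 eV and E_5 = −217.6/25 = −8.704 eV.
The photon energy is |E_6 − E_5| = 2.66 eV.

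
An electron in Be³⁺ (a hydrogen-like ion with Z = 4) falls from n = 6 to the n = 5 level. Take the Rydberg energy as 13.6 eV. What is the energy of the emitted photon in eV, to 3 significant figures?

The Bohr energies scale as Z², so for Z = 4: E_n = −217.6/n² eV.
E_6 = −217.6/36 = −6.044 eV and E_5 = −217.6/25 = −8.704 eV.
The photon energy is |E_6 − E_5| = 2.66 eV.

2.66 eV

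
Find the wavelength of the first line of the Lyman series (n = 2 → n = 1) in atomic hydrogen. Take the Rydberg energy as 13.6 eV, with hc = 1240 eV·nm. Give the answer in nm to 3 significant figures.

The Lyman series terminates on n_f = 1; the first line has n_i = 1+1 = 2.
ΔE = 13.60 × (1/1² − 1/2²) = 10.20 eV.
λ = 1240 / 10.20 = 122 nm.

122 nm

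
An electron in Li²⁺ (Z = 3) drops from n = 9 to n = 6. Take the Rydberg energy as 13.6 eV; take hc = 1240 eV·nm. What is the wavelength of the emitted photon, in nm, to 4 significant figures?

For Z = 3 the level energies scale as Z², so the effective Rydberg energy is 13.6 × 9 = 122.4 eV.
ΔE = 122.4 × (1/6² − 1/9²) = 122.4 × 0.01543 = 1.889 eV.
λ = hc/ΔE = 1240 / 1.889 = 656.5 nm.

656.5 nm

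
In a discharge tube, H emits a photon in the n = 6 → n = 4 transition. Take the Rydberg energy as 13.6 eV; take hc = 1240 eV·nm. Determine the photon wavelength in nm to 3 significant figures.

2630 nm

ΔE = 13.60 × (1/4² − 1/6²) = 13.60 × 0.03472 = 0.4722 eV.
λ = hc/ΔE = 1240 / 0.4722 = 2630 nm.
This line belongs to the Brackett series.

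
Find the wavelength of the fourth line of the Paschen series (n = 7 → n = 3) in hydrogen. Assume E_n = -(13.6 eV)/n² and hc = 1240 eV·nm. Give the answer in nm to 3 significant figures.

The Paschen series terminates on n_f = 3; the fourth line has n_i = 3+4 = 7.
ΔE = 13.60 × (1/3² − 1/7²) = 1.234 eV.
λ = 1240 / 1.234 = 1010 nm.

1010 nm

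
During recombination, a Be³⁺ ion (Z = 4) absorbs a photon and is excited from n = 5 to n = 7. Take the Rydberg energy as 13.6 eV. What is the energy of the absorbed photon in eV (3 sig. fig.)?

4.26 eV

The Bohr energies scale as Z², so for Z = 4: E_n = −217.6/n² eV.
E_7 = −217.6/49 = −4.441 eV and E_5 = −217.6/25 = −8.704 eV.
The photon energy is |E_7 − E_5| = 4.26 eV.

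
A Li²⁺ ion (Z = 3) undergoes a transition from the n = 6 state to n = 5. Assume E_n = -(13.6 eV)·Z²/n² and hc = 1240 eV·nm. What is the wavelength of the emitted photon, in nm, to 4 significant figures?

828.9 nm

For Z = 3 the level energies scale as Z², so the effective Rydberg energy is 13.6 × 9 = 122.4 eV.
ΔE = 122.4 × (1/5² − 1/6²) = 122.4 × 0.01222 = 1.496 eV.
λ = hc/ΔE = 1240 / 1.496 = 828.9 nm.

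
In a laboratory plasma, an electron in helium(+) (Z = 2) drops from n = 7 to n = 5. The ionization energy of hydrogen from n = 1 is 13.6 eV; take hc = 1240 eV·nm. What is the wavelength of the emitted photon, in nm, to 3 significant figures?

1160 nm

For Z = 2 the level energies scale as Z², so the effective Rydberg energy is 13.6 × 4 = 54.40 eV.
ΔE = 54.40 × (1/5² − 1/7²) = 54.40 × 0.01959 = 1.066 eV.
λ = hc/ΔE = 1240 / 1.066 = 1160 nm.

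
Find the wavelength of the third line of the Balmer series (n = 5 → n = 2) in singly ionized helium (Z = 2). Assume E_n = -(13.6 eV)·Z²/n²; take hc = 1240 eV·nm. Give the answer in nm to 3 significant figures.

The Balmer series terminates on n_f = 2; the third line has n_i = 2+3 = 5.
ΔE = 54.40 × (1/2² − 1/5²) = 11.42 eV.
λ = 1240 / 11.42 = 109 nm.

109 nm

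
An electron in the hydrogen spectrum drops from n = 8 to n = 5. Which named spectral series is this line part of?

The series is set by the lower level: n_f = 5 is the Pfund series.

Pfund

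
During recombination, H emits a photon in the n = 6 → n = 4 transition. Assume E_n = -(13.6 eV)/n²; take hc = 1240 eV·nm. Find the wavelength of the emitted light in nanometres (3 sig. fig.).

2630 nm

ΔE = 13.60 × (1/4² − 1/6²) = 13.60 × 0.03472 = 0.4722 eV.
λ = hc/ΔE = 1240 / 0.4722 = 2630 nm.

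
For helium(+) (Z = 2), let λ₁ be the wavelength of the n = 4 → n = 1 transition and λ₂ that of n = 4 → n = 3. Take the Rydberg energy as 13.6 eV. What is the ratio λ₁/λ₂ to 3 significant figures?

0.0519

λ ∝ 1/ΔE ∝ 1/(1/n_f² − 1/n_i²), and the Z² and hc factors cancel in the ratio.
λ₁/λ₂ = (1/3² − 1/4²)/(1/1² − 1/4²) = 0.04861/0.9375 = 0.0519.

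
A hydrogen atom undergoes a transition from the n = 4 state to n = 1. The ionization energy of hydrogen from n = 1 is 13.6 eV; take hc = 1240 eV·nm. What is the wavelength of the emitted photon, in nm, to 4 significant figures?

97.25 nm

ΔE = 13.60 × (1/1² − 1/4²) = 13.60 × 0.9375 = 12.75 eV.
λ = hc/ΔE = 1240 / 12.75 = 97.25 nm.
This line belongs to the Lyman series.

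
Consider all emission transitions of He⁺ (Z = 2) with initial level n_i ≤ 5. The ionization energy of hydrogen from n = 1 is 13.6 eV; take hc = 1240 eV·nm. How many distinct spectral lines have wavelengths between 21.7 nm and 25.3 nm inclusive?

2

Enumerate all n_i → n_f pairs with 1 ≤ n_f < n_i ≤ 5 and compute λ = 1240 / [13.6·4·(1/n_f² − 1/n_i²)].
Lines falling in [21.7, 25.3] nm: 5→1 (23.74 nm), 4→1 (24.31 nm).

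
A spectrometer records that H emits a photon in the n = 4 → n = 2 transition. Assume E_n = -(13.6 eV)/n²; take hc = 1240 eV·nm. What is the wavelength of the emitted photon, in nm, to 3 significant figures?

486 nm

ΔE = 13.60 × (1/2² − 1/4²) = 13.60 × 0.1875 = 2.550 eV.
λ = hc/ΔE = 1240 / 2.550 = 486 nm.
This line belongs to the Balmer series.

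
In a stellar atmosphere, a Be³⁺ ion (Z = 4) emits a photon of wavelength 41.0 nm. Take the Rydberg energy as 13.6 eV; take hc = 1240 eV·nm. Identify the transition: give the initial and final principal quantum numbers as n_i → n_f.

n_i = 3, n_f = 2

The photon energy is ΔE = hc/λ = 1240 / 41.0 = 30.24 eV.
With Z = 4, ΔE = 217.6 × (1/n_f² − 1/n_i²), so 1/n_f² − 1/n_i² = 0.1390.
Trying n_f = 2 gives 1/n_i² = 0.1110, i.e. n_i ≈ 3; this pair matches.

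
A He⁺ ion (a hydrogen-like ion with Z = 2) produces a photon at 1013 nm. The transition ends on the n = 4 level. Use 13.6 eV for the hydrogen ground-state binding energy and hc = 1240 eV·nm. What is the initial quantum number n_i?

The photon energy is ΔE = hc/λ = 1240 / 1013 = 1.224 eV.
With Z = 2, ΔE = 54.40 × (1/n_f² − 1/n_i²), so 1/n_f² − 1/n_i² = 0.02250.
With n_f = 4: 1/n_i² = 1/16 − 0.02250 = 0.04000, so n_i ≈ 5.00.

n_i = 5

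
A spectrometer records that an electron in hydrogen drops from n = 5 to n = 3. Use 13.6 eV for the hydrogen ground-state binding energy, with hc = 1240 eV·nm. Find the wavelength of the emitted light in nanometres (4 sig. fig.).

ΔE = 13.60 × (1/3² − 1/5²) = 13.60 × 0.07111 = 0.9671 eV.
λ = hc/ΔE = 1240 / 0.9671 = 1282 nm.
This line belongs to the Paschen series.

1282 nm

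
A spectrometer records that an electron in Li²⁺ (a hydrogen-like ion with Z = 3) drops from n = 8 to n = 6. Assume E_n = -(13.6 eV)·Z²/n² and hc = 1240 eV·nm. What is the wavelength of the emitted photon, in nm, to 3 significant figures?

834 nm

For Z = 3 the level energies scale as Z², so the effective Rydberg energy is 13.6 × 9 = 122.4 eV.
ΔE = 122.4 × (1/6² − 1/8²) = 122.4 × 0.01215 = 1.488 eV.
λ = hc/ΔE = 1240 / 1.488 = 834 nm.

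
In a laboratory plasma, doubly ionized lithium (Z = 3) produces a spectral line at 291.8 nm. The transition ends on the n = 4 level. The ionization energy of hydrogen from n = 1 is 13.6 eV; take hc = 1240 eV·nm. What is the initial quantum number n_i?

n_i = 6

The photon energy is ΔE = hc/λ = 1240 / 291.8 = 4.249 eV.
With Z = 3, ΔE = 122.4 × (1/n_f² − 1/n_i²), so 1/n_f² − 1/n_i² = 0.03472.
With n_f = 4: 1/n_i² = 1/16 − 0.03472 = 0.02778, so n_i ≈ 6.00.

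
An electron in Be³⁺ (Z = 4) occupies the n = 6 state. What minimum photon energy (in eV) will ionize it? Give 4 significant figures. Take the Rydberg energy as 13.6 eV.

6.044 eV

E_n = −13.6 Z²/n² = −217.6/n² eV for Z = 4.
E_6 = −217.6/36 = −6.044 eV, so ionization (to E = 0) requires 6.044 eV.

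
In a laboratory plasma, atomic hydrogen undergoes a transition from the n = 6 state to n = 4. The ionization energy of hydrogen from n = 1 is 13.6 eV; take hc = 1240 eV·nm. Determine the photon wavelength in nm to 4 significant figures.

2626 nm

ΔE = 13.60 × (1/4² − 1/6²) = 13.60 × 0.03472 = 0.4722 eV.
λ = hc/ΔE = 1240 / 0.4722 = 2626 nm.
This line belongs to the Brackett series.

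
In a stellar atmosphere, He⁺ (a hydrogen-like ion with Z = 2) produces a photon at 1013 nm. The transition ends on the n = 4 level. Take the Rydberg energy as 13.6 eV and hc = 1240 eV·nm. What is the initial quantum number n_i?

The photon energy is ΔE = hc/λ = 1240 / 1013 = 1.224 eV.
With Z = 2, ΔE = 54.40 × (1/n_f² − 1/n_i²), so 1/n_f² − 1/n_i² = 0.02250.
With n_f = 4: 1/n_i² = 1/16 − 0.02250 = 0.04000, so n_i ≈ 5.00.

n_i = 5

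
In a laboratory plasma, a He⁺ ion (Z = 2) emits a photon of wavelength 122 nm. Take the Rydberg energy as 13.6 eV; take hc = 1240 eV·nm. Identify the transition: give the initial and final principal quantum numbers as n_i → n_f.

The photon energy is ΔE = hc/λ = 1240 / 122 = 10.16 eV.
With Z = 2, ΔE = 54.40 × (1/n_f² − 1/n_i²), so 1/n_f² − 1/n_i² = 0.1868.
Trying n_f = 2 gives 1/n_i² = 0.06316, i.e. n_i ≈ 4; this pair matches.

n_i = 4, n_f = 2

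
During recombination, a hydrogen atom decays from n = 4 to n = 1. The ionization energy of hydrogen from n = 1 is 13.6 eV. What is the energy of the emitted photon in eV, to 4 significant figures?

E_4 = −13.60/16 = −0.8500 eV and E_1 = −13.60/1 = −13.60 eV.
The photon energy is |E_4 − E_1| = 12.75 eV.

12.75 eV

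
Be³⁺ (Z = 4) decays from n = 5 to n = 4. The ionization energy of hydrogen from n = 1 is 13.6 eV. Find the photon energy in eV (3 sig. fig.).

4.90 eV

The Bohr energies scale as Z², so for Z = 4: E_n = −217.6/n² eV.
E_5 = −217.6/25 = −8.704 eV and E_4 = −217.6/16 = −13.60 eV.
The photon energy is |E_5 − E_4| = 4.90 eV.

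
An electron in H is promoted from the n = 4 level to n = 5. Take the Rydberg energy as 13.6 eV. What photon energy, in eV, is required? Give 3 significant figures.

E_5 = −13.60/25 = −0.5440 eV and E_4 = −13.60/16 = −0.8500 eV.
The photon energy is |E_5 − E_4| = 0.306 eV.

0.306 eV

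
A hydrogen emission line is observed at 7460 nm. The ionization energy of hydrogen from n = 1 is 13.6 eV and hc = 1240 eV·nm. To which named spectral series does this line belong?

Pfund

ΔE = 1240/7460 = 0.1662 eV.
This matches 13.6 × (1/5² − 1/6²), so n_f = 5: the Pfund series.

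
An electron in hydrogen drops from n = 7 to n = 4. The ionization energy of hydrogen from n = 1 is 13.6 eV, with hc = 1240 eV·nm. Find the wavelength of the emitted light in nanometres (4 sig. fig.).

ΔE = 13.60 × (1/4² − 1/7²) = 13.60 × 0.04209 = 0.5724 eV.
λ = hc/ΔE = 1240 / 0.5724 = 2166 nm.
This line belongs to the Brackett series.

2166 nm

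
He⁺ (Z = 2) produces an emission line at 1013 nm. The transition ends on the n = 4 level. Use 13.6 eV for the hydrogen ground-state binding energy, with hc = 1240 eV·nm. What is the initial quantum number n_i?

n_i = 5

The photon energy is ΔE = hc/λ = 1240 / 1013 = 1.224 eV.
With Z = 2, ΔE = 54.40 × (1/n_f² − 1/n_i²), so 1/n_f² − 1/n_i² = 0.02250.
With n_f = 4: 1/n_i² = 1/16 − 0.02250 = 0.04000, so n_i ≈ 5.00.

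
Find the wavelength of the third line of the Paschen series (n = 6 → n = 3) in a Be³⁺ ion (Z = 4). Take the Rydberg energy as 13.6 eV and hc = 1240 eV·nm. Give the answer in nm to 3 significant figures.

68.4 nm

The Paschen series terminates on n_f = 3; the third line has n_i = 3+3 = 6.
ΔE = 217.6 × (1/3² − 1/6²) = 18.13 eV.
λ = 1240 / 18.13 = 68.4 nm.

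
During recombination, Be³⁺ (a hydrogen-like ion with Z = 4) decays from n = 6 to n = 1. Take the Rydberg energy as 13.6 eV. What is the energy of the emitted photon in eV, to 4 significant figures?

The Bohr energies scale as Z², so for Z = 4: E_n = −217.6/n² eV.
E_6 = −217.6/36 = −6.044 eV and E_1 = −217.6/1 = −217.6 eV.
The photon energy is |E_6 − E_1| = 211.6 eV.

211.6 eV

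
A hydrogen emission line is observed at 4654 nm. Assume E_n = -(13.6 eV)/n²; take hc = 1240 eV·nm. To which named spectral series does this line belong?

Pfund

ΔE = 1240/4654 = 0.2664 eV.
This matches 13.6 × (1/5² − 1/7²), so n_f = 5: the Pfund series.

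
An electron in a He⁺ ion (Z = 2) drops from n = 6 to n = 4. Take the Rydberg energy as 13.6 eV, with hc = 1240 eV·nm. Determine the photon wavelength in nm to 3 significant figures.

656 nm

For Z = 2 the level energies scale as Z², so the effective Rydberg energy is 13.6 × 4 = 54.40 eV.
ΔE = 54.40 × (1/4² − 1/6²) = 54.40 × 0.03472 = 1.889 eV.
λ = hc/ΔE = 1240 / 1.889 = 656 nm.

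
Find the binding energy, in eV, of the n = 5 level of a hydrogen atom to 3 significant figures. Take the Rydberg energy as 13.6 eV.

0.544 eV

E_5 = −13.60/25 = −0.544 eV, so ionization (to E = 0) requires 0.544 eV.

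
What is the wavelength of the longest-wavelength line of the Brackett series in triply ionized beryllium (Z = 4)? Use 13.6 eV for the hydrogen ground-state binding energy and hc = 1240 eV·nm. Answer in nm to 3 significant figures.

The Brackett series terminates on n_f = 4; the first line has n_i = 4+1 = 5.
ΔE = 217.6 × (1/4² − 1/5²) = 4.896 eV.
λ = 1240 / 4.896 = 253 nm.

253 nm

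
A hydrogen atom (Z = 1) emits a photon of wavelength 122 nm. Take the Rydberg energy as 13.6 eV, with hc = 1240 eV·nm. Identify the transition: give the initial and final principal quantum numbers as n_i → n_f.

n_i = 2, n_f = 1

The photon energy is ΔE = hc/λ = 1240 / 122 = 10.16 eV.
With Z = 1, ΔE = 13.60 × (1/n_f² − 1/n_i²), so 1/n_f² − 1/n_i² = 0.7473.
Trying n_f = 1 gives 1/n_i² = 0.2527, i.e. n_i ≈ 2; this pair matches.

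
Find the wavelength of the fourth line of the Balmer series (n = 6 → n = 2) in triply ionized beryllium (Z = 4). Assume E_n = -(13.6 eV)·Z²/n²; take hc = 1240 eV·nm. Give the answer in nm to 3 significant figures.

The Balmer series terminates on n_f = 2; the fourth line has n_i = 2+4 = 6.
ΔE = 217.6 × (1/2² − 1/6²) = 48.36 eV.
λ = 1240 / 48.36 = 25.6 nm.

25.6 nm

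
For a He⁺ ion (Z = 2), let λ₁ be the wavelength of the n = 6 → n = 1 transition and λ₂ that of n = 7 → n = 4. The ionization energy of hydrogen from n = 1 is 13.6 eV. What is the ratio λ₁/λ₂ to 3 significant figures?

λ ∝ 1/ΔE ∝ 1/(1/n_f² − 1/n_i²), and the Z² and hc factors cancel in the ratio.
λ₁/λ₂ = (1/4² − 1/7²)/(1/1² − 1/6²) = 0.04209/0.9722 = 0.0433.

0.0433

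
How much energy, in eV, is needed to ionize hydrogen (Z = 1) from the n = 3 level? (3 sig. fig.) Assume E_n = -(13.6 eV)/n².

1.51 eV

E_3 = −13.60/9 = −1.51 eV, so ionization (to E = 0) requires 1.51 eV.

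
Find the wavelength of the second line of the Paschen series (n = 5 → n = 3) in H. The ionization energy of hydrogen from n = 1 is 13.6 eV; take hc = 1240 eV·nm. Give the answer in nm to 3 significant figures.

1280 nm

The Paschen series terminates on n_f = 3; the second line has n_i = 3+2 = 5.
ΔE = 13.60 × (1/3² − 1/5²) = 0.9671 eV.
λ = 1240 / 0.9671 = 1280 nm.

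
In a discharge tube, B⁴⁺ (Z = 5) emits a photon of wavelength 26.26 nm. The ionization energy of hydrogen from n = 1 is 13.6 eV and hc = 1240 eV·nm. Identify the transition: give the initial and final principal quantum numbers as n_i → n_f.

n_i = 3, n_f = 2

The photon energy is ΔE = hc/λ = 1240 / 26.26 = 47.22 eV.
With Z = 5, ΔE = 340.0 × (1/n_f² − 1/n_i²), so 1/n_f² − 1/n_i² = 0.1389.
Trying n_f = 2 gives 1/n_i² = 0.1111, i.e. n_i ≈ 3; this pair matches.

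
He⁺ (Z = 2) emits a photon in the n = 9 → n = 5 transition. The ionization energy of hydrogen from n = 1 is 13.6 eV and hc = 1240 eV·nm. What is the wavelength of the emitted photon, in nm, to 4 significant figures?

For Z = 2 the level energies scale as Z², so the effective Rydberg energy is 13.6 × 4 = 54.40 eV.
ΔE = 54.40 × (1/5² − 1/9²) = 54.40 × 0.02765 = 1.504 eV.
λ = hc/ΔE = 1240 / 1.504 = 824.3 nm.

824.3 nm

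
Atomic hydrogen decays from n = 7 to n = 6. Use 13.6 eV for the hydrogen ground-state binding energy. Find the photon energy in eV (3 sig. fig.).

E_7 = −13.60/49 = −0.2776 eV and E_6 = −13.60/36 = −0.3778 eV.
The photon energy is |E_7 − E_6| = 0.100 eV.

0.100 eV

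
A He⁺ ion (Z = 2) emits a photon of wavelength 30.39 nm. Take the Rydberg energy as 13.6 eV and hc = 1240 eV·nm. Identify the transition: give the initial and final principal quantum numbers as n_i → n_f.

n_i = 2, n_f = 1

The photon energy is ΔE = hc/λ = 1240 / 30.39 = 40.80 eV.
With Z = 2, ΔE = 54.40 × (1/n_f² − 1/n_i²), so 1/n_f² − 1/n_i² = 0.7501.
Trying n_f = 1 gives 1/n_i² = 0.2499, i.e. n_i ≈ 2; this pair matches.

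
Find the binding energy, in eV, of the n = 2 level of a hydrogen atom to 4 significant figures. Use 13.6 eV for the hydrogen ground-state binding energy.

E_2 = −13.60/4 = −3.400 eV, so ionization (to E = 0) requires 3.400 eV.

3.400 eV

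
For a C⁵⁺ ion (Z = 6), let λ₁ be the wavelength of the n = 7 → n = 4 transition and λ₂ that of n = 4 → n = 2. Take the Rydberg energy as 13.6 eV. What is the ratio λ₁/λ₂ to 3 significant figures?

4.45

λ ∝ 1/ΔE ∝ 1/(1/n_f² − 1/n_i²), and the Z² and hc factors cancel in the ratio.
λ₁/λ₂ = (1/2² − 1/4²)/(1/4² − 1/7²) = 0.1875/0.04209 = 4.45.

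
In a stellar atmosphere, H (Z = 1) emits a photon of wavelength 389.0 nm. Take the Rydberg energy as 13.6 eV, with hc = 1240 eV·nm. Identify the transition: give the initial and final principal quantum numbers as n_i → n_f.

The photon energy is ΔE = hc/λ = 1240 / 389.0 = 3.188 eV.
With Z = 1, ΔE = 13.60 × (1/n_f² − 1/n_i²), so 1/n_f² − 1/n_i² = 0.2344.
Trying n_f = 2 gives 1/n_i² = 0.01561, i.e. n_i ≈ 8; this pair matches.

n_i = 8, n_f = 2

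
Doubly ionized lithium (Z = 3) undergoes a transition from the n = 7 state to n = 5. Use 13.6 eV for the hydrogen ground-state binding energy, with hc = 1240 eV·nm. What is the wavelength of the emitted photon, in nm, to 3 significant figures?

For Z = 3 the level energies scale as Z², so the effective Rydberg energy is 13.6 × 9 = 122.4 eV.
ΔE = 122.4 × (1/5² − 1/7²) = 122.4 × 0.01959 = 2.398 eV.
λ = hc/ΔE = 1240 / 2.398 = 517 nm.

517 nm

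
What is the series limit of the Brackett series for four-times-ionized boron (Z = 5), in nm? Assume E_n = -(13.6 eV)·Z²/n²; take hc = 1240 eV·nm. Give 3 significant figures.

58.4 nm

The Brackett series has lower level n_f = 4; the series limit corresponds to n_i → ∞.
ΔE_max = 13.6 × 25 / 4² = 21.25 eV.
λ_min = 1240 / 21.25 = 58.4 nm.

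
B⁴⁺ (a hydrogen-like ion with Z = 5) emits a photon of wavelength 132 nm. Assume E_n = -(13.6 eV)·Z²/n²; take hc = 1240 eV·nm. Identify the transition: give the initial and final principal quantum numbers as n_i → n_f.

n_i = 9, n_f = 5

The photon energy is ΔE = hc/λ = 1240 / 132 = 9.394 eV.
With Z = 5, ΔE = 340.0 × (1/n_f² − 1/n_i²), so 1/n_f² − 1/n_i² = 0.02763.
Trying n_f = 5 gives 1/n_i² = 0.01237, i.e. n_i ≈ 9; this pair matches.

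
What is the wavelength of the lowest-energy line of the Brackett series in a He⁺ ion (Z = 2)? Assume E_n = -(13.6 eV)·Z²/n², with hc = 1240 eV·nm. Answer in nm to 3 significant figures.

The Brackett series terminates on n_f = 4; the first line has n_i = 4+1 = 5.
ΔE = 54.40 × (1/4² − 1/5²) = 1.224 eV.
λ = 1240 / 1.224 = 1010 nm.

1010 nm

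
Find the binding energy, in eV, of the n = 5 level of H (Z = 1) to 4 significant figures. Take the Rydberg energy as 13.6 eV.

0.5440 eV

E_5 = −13.60/25 = −0.5440 eV, so ionization (to E = 0) requires 0.5440 eV.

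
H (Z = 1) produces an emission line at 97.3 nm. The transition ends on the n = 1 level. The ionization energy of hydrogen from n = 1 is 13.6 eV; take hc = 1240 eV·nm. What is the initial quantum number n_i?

The photon energy is ΔE = hc/λ = 1240 / 97.3 = 12.74 eV.
With Z = 1, ΔE = 13.60 × (1/n_f² − 1/n_i²), so 1/n_f² − 1/n_i² = 0.9371.
With n_f = 1: 1/n_i² = 1/1 − 0.9371 = 0.06293, so n_i ≈ 3.99.

n_i = 4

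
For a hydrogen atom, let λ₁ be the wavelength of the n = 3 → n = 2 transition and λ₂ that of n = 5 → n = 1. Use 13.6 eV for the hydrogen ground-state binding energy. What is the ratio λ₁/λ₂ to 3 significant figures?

λ ∝ 1/ΔE ∝ 1/(1/n_f² − 1/n_i²), and the Z² and hc factors cancel in the ratio.
λ₁/λ₂ = (1/1² − 1/5²)/(1/2² − 1/3²) = 0.9600/0.1389 = 6.91.

6.91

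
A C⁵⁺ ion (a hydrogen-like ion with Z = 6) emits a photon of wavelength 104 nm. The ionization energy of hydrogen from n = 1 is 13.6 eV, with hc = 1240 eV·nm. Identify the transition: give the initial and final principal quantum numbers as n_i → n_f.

The photon energy is ΔE = hc/λ = 1240 / 104 = 11.92 eV.
With Z = 6, ΔE = 489.6 × (1/n_f² − 1/n_i²), so 1/n_f² − 1/n_i² = 0.02435.
Trying n_f = 5 gives 1/n_i² = 0.01565, i.e. n_i ≈ 8; this pair matches.

n_i = 8, n_f = 5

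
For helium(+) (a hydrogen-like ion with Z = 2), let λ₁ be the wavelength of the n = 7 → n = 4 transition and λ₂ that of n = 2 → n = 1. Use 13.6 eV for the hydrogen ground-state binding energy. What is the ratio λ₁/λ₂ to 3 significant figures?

λ ∝ 1/ΔE ∝ 1/(1/n_f² − 1/n_i²), and the Z² and hc factors cancel in the ratio.
λ₁/λ₂ = (1/1² − 1/2²)/(1/4² − 1/7²) = 0.7500/0.04209 = 17.8.

17.8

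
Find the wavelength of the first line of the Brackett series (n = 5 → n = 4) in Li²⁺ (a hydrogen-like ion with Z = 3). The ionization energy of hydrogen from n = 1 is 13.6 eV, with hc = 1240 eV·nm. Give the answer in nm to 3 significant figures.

The Brackett series terminates on n_f = 4; the first line has n_i = 4+1 = 5.
ΔE = 122.4 × (1/4² − 1/5²) = 2.754 eV.
λ = 1240 / 2.754 = 450 nm.

450 nm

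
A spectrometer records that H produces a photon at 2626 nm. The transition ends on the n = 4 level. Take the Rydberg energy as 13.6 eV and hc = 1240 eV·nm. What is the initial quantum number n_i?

n_i = 6

The photon energy is ΔE = hc/λ = 1240 / 2626 = 0.4722 eV.
With Z = 1, ΔE = 13.60 × (1/n_f² − 1/n_i²), so 1/n_f² − 1/n_i² = 0.03472.
With n_f = 4: 1/n_i² = 1/16 − 0.03472 = 0.02778, so n_i ≈ 6.00.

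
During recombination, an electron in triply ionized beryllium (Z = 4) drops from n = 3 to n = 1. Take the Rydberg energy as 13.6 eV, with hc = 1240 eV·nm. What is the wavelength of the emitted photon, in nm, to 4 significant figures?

6.411 nm

For Z = 4 the level energies scale as Z², so the effective Rydberg energy is 13.6 × 16 = 217.6 eV.
ΔE = 217.6 × (1/1² − 1/3²) = 217.6 × 0.8889 = 193.4 eV.
λ = hc/ΔE = 1240 / 193.4 = 6.411 nm.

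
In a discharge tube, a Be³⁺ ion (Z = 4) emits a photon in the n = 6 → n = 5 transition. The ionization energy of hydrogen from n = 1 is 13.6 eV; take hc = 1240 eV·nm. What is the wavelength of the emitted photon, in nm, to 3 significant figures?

For Z = 4 the level energies scale as Z², so the effective Rydberg energy is 13.6 × 16 = 217.6 eV.
ΔE = 217.6 × (1/5² − 1/6²) = 217.6 × 0.01222 = 2.660 eV.
λ = hc/ΔE = 1240 / 2.660 = 466 nm.

466 nm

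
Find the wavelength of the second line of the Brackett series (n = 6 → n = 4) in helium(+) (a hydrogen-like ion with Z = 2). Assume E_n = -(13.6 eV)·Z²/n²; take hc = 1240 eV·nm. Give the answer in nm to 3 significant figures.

The Brackett series terminates on n_f = 4; the second line has n_i = 4+2 = 6.
ΔE = 54.40 × (1/4² − 1/6²) = 1.889 eV.
λ = 1240 / 1.889 = 656 nm.

656 nm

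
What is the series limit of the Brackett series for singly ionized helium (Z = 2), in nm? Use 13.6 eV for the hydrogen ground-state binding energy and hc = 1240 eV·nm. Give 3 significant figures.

365 nm

The Brackett series has lower level n_f = 4; the series limit corresponds to n_i → ∞.
ΔE_max = 13.6 × 4 / 4² = 3.400 eV.
λ_min = 1240 / 3.400 = 365 nm.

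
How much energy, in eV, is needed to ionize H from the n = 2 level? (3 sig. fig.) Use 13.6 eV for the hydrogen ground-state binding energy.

3.40 eV

E_2 = −13.60/4 = −3.40 eV, so ionization (to E = 0) requires 3.40 eV.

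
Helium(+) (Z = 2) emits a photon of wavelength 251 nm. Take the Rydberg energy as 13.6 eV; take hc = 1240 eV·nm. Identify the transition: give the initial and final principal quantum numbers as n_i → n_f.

n_i = 7, n_f = 3

The photon energy is ΔE = hc/λ = 1240 / 251 = 4.940 eV.
With Z = 2, ΔE = 54.40 × (1/n_f² − 1/n_i²), so 1/n_f² − 1/n_i² = 0.09081.
Trying n_f = 3 gives 1/n_i² = 0.02030, i.e. n_i ≈ 7; this pair matches.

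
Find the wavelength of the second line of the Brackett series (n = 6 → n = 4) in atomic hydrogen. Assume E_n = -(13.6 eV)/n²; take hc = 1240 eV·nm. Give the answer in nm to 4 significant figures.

The Brackett series terminates on n_f = 4; the second line has n_i = 4+2 = 6.
ΔE = 13.60 × (1/4² − 1/6²) = 0.4722 eV.
λ = 1240 / 0.4722 = 2626 nm.

2626 nm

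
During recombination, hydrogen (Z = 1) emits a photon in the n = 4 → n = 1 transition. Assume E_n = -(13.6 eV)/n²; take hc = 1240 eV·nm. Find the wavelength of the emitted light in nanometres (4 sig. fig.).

97.25 nm

ΔE = 13.60 × (1/1² − 1/4²) = 13.60 × 0.9375 = 12.75 eV.
λ = hc/ΔE = 1240 / 12.75 = 97.25 nm.
This line belongs to the Lyman series.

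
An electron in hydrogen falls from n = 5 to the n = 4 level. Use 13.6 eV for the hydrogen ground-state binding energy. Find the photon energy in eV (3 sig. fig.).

E_5 = −13.60/25 = −0.5440 eV and E_4 = −13.60/16 = −0.8500 eV.
The photon energy is |E_5 − E_4| = 0.306 eV.

0.306 eV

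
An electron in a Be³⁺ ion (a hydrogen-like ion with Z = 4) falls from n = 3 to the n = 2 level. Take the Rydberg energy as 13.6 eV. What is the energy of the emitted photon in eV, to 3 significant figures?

The Bohr energies scale as Z², so for Z = 4: E_n = −217.6/n² eV.
E_3 = −217.6/9 = −24.18 eV and E_2 = −217.6/4 = −54.40 eV.
The photon energy is |E_3 − E_2| = 30.2 eV.

30.2 eV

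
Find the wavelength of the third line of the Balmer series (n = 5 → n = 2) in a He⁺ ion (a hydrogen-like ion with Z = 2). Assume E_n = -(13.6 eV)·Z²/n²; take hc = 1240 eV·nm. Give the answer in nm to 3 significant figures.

The Balmer series terminates on n_f = 2; the third line has n_i = 2+3 = 5.
ΔE = 54.40 × (1/2² − 1/5²) = 11.42 eV.
λ = 1240 / 11.42 = 109 nm.

109 nm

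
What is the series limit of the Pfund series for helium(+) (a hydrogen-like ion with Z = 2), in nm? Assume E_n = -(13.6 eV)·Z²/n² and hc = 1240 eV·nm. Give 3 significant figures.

570 nm

The Pfund series has lower level n_f = 5; the series limit corresponds to n_i → ∞.
ΔE_max = 13.6 × 4 / 5² = 2.176 eV.
λ_min = 1240 / 2.176 = 570 nm.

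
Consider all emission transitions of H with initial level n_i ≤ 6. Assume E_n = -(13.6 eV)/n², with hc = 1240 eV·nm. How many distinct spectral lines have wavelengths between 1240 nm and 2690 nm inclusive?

3

Enumerate all n_i → n_f pairs with 1 ≤ n_f < n_i ≤ 6 and compute λ = 1240 / [13.6·1·(1/n_f² − 1/n_i²)].
Lines falling in [1240, 2690] nm: 5→3 (1282 nm), 4→3 (1876 nm), 6→4 (2626 nm).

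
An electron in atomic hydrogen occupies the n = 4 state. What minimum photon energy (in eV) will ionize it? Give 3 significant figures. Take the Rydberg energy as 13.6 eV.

0.850 eV

E_4 = −13.60/16 = −0.850 eV, so ionization (to E = 0) requires 0.850 eV.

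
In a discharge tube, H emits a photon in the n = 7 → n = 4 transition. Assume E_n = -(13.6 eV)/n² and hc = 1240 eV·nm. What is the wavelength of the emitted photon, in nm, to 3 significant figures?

2170 nm

ΔE = 13.60 × (1/4² − 1/7²) = 13.60 × 0.04209 = 0.5724 eV.
λ = hc/ΔE = 1240 / 0.5724 = 2170 nm.
This line belongs to the Brackett series.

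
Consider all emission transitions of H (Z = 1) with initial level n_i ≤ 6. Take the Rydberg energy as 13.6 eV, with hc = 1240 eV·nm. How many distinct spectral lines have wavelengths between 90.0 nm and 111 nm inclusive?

Enumerate all n_i → n_f pairs with 1 ≤ n_f < n_i ≤ 6 and compute λ = 1240 / [13.6·1·(1/n_f² − 1/n_i²)].
Lines falling in [90.0, 111] nm: 6→1 (93.78 nm), 5→1 (94.98 nm), 4→1 (97.25 nm), 3→1 (102.6 nm).

4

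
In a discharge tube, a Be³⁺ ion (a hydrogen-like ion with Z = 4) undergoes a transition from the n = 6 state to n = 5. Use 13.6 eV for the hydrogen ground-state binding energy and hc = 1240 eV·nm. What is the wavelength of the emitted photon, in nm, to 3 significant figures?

For Z = 4 the level energies scale as Z², so the effective Rydberg energy is 13.6 × 16 = 217.6 eV.
ΔE = 217.6 × (1/5² − 1/6²) = 217.6 × 0.01222 = 2.660 eV.
λ = hc/ΔE = 1240 / 2.660 = 466 nm.

466 nm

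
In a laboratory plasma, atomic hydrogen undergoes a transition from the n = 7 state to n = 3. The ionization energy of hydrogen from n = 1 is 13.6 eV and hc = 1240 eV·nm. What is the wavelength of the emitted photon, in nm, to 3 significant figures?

1010 nm

ΔE = 13.60 × (1/3² − 1/7²) = 13.60 × 0.09070 = 1.234 eV.
λ = hc/ΔE = 1240 / 1.234 = 1010 nm.
This line belongs to the Paschen series.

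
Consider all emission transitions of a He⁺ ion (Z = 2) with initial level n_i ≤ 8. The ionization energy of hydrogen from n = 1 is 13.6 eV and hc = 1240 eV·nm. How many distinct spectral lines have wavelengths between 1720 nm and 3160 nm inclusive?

Enumerate all n_i → n_f pairs with 1 ≤ n_f < n_i ≤ 8 and compute λ = 1240 / [13.6·4·(1/n_f² − 1/n_i²)].
Lines falling in [1720, 3160] nm: 6→5 (1865 nm), 8→6 (1876 nm), 7→6 (3093 nm).

3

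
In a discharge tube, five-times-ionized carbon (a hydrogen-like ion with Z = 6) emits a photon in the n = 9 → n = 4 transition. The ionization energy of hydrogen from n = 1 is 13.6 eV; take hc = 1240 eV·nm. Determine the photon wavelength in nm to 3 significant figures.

50.5 nm

For Z = 6 the level energies scale as Z², so the effective Rydberg energy is 13.6 × 36 = 489.6 eV.
ΔE = 489.6 × (1/4² − 1/9²) = 489.6 × 0.05015 = 24.56 eV.
λ = hc/ΔE = 1240 / 24.56 = 50.5 nm.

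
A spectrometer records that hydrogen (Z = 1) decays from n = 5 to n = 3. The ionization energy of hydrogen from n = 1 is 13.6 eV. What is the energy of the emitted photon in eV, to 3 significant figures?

0.967 eV

E_5 = −13.60/25 = −0.5440 eV and E_3 = −13.60/9 = −1.511 eV.
The photon energy is |E_5 − E_3| = 0.967 eV.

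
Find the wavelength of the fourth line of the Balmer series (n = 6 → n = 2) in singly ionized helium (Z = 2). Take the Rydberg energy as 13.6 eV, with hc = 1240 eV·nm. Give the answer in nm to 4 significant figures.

102.6 nm

The Balmer series terminates on n_f = 2; the fourth line has n_i = 2+4 = 6.
ΔE = 54.40 × (1/2² − 1/6²) = 12.09 eV.
λ = 1240 / 12.09 = 102.6 nm.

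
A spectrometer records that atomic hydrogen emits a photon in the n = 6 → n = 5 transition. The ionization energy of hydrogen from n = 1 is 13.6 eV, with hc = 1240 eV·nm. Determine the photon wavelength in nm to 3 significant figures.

ΔE = 13.60 × (1/5² − 1/6²) = 13.60 × 0.01222 = 0.1662 eV.
λ = hc/ΔE = 1240 / 0.1662 = 7460 nm.

7460 nm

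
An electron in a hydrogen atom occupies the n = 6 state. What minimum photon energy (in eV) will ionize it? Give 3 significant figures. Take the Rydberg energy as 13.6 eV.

E_6 = −13.60/36 = −0.378 eV, so ionization (to E = 0) requires 0.378 eV.

0.378 eV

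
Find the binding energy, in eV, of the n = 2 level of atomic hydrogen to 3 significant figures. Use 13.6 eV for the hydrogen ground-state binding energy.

E_2 = −13.60/4 = −3.40 eV, so ionization (to E = 0) requires 3.40 eV.

3.40 eV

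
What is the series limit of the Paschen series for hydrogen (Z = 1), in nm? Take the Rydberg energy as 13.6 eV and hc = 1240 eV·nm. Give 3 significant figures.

The Paschen series has lower level n_f = 3; the series limit corresponds to n_i → ∞.
ΔE_max = 13.6 × 1 / 3² = 1.511 eV.
λ_min = 1240 / 1.511 = 821 nm.

821 nm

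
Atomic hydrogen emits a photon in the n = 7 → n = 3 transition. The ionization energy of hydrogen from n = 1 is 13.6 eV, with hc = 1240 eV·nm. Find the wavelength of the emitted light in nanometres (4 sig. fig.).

ΔE = 13.60 × (1/3² − 1/7²) = 13.60 × 0.09070 = 1.234 eV.
λ = hc/ΔE = 1240 / 1.234 = 1005 nm.

1005 nm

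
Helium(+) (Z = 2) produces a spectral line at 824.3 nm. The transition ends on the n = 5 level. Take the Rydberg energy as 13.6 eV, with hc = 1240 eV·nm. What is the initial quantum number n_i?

n_i = 9

The photon energy is ΔE = hc/λ = 1240 / 824.3 = 1.504 eV.
With Z = 2, ΔE = 54.40 × (1/n_f² − 1/n_i²), so 1/n_f² − 1/n_i² = 0.02765.
With n_f = 5: 1/n_i² = 1/25 − 0.02765 = 0.01235, so n_i ≈ 9.00.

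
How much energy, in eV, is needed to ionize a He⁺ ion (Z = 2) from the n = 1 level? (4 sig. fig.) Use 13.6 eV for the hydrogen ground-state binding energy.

54.40 eV

E_n = −13.6 Z²/n² = −54.40/n² eV for Z = 2.
E_1 = −54.40/1 = −54.40 eV, so ionization (to E = 0) requires 54.40 eV.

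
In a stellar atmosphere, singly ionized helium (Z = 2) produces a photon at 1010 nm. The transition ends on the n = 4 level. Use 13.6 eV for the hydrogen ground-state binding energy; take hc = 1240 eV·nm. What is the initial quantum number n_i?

The photon energy is ΔE = hc/λ = 1240 / 1010 = 1.228 eV.
With Z = 2, ΔE = 54.40 × (1/n_f² − 1/n_i²), so 1/n_f² − 1/n_i² = 0.02257.
With n_f = 4: 1/n_i² = 1/16 − 0.02257 = 0.03993, so n_i ≈ 5.00.

n_i = 5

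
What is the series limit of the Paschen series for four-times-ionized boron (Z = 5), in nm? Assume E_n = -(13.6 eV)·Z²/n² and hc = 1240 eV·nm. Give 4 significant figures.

The Paschen series has lower level n_f = 3; the series limit corresponds to n_i → ∞.
ΔE_max = 13.6 × 25 / 3² = 37.78 eV.
λ_min = 1240 / 37.78 = 32.82 nm.

32.82 nm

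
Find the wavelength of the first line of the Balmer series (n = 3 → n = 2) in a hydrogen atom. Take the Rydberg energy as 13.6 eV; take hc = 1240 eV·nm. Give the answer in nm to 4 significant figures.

The Balmer series terminates on n_f = 2; the first line has n_i = 2+1 = 3.
ΔE = 13.60 × (1/2² − 1/3²) = 1.889 eV.
λ = 1240 / 1.889 = 656.5 nm.

656.5 nm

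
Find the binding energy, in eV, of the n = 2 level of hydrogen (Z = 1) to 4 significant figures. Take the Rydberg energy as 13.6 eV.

E_2 = −13.60/4 = −3.400 eV, so ionization (to E = 0) requires 3.400 eV.

3.400 eV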